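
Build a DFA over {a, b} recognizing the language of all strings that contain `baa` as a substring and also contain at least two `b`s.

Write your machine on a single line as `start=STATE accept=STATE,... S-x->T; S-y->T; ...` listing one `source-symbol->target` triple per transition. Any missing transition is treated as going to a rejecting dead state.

Run two small machines in parallel and take their product. The first has 4 states tracking whether and how much of `baa` has been seen; the second has 4 states tracking the count of `b`s, saturating at 3. A product state is a pair (one from each), accepting exactly when both do. After merging equivalent states the machine shrinks.
With 7 states:
        a   b  
>  q0   q0  q1 
   q1   q2  q3 
   q2   q4  q3 
   q3   q5  q3 
   q4   q4  q6 
   q5   q6  q3 
 * q6   q6  q6 
(> = start, * = accepting)

start=q0; accept=q6; q0-a->q0; q0-b->q1; q1-a->q2; q1-b->q3; q2-a->q4; q2-b->q3; q3-a->q5; q3-b->q3; q4-a->q4; q4-b->q6; q5-a->q6; q5-b->q3; q6-a->q6; q6-b->q6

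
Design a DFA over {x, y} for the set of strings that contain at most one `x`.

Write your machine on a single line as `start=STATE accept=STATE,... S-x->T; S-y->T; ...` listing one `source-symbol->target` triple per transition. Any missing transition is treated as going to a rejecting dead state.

start=q0; accept=q0,q1; q0-x->q1; q0-y->q0; q1-x->q2; q1-y->q1; q2-x->q2; q2-y->q2

Only the number of `x`s matters, and only up to 2. Make a chain q0 → q1 → q2 advanced by each `x` (with q2 absorbing); every other symbol self-loops. The accepting set is {q0, q1}.
3 states suffice.
        x   y  
>* q0   q1  q0 
 * q1   q2  q1 
   q2   q2  q2 
(> = start, * = accepting)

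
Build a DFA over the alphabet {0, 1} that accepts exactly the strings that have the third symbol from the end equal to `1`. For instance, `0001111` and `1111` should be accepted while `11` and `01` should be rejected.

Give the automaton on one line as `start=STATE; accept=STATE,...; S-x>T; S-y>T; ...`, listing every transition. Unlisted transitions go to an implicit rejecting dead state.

start=S0; accept=S11,S12,S13,S14; S0-0>S1; S0-1>S2; S1-0>S3; S1-1>S4; S2-0>S5; S2-1>S6; S3-0>S7; S3-1>S8; S4-0>S9; S4-1>S10; S5-0>S11; S5-1>S12; S6-0>S13; S6-1>S14; S7-0>S7; S7-1>S8; S8-0>S9; S8-1>S10; S9-0>S11; S9-1>S12; S10-0>S13; S10-1>S14; S11-0>S7; S11-1>S8; S12-0>S9; S12-1>S10; S13-0>S11; S13-1>S12; S14-0>S13; S14-1>S14

A DFA must remember the last 3 symbols (since which symbol is third-to-last isn't known until the input ends). Use one state per possible window of the last ≤3 symbols; accept from those whose window starts with `1`.
          0    1  
>  S0     S1   S2 
   S1     S3   S4 
   S2     S5   S6 
   S3     S7   S8 
   S4     S9  S10 
   S5    S11  S12 
   S6    S13  S14 
   S7     S7   S8 
   S8     S9  S10 
   S9    S11  S12 
   S10   S13  S14 
 * S11    S7   S8 
 * S12    S9  S10 
 * S13   S11  S12 
 * S14   S13  S14 
(> = start, * = accepting)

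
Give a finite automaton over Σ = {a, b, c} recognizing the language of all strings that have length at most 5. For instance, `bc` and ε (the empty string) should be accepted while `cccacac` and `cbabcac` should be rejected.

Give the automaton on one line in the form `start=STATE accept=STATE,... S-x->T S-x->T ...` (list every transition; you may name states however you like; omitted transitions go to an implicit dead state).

We only need to distinguish lengths 0, 1, …, 5, and '>5'. Chain q0 → q1 → q2 → q3 → q4 → q5 → q6 on every symbol, with q6 looping. Accepting states: {q0, q1, q2, q3, q4, q5}.
7 states suffice.
        a   b   c  
>* q0   q1  q1  q1 
 * q1   q2  q2  q2 
 * q2   q3  q3  q3 
 * q3   q4  q4  q4 
 * q4   q5  q5  q5 
 * q5   q6  q6  q6 
   q6   q6  q6  q6 
(> = start, * = accepting)

start=q0 accept=q0,q1,q2,q3,q4,q5 q0-a->q1 q0-b->q1 q0-c->q1 q1-a->q2 q1-b->q2 q1-c->q2 q2-a->q3 q2-b->q3 q2-c->q3 q3-a->q4 q3-b->q4 q3-c->q4 q4-a->q5 q4-b->q5 q4-c->q5 q5-a->q6 q5-b->q6 q5-c->q6 q6-a->q6 q6-b->q6 q6-c->q6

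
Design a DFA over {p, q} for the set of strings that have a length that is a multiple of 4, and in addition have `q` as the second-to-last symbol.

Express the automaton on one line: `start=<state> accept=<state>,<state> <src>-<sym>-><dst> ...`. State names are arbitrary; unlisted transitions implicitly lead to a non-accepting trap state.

Build one automaton per condition and run them in lockstep. One (4 states) tracks the input length modulo 4; the other (7 states) tracks the last 2 symbols read. Each combined state is a pair, one component from each; accept when both components accept. After merging equivalent states the machine shrinks.
       p  q 
>  A   B  B 
   B   C  C 
   C   D  E 
   D   A  A 
   E   F  F 
 * F   B  B 
(> = start, * = accepting)

start=A accept=F A-p->B A-q->B B-p->C B-q->C C-p->D C-q->E D-p->A D-q->A E-p->F E-q->F F-p->B F-q->B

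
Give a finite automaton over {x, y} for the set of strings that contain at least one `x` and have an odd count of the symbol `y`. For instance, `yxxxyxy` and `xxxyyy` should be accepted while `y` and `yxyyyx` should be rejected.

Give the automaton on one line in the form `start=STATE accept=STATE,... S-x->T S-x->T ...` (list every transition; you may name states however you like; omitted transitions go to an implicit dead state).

start=q0 accept=q4,q5 q0-x->q1 q0-y->q2 q1-x->q3 q1-y->q4 q2-x->q4 q2-y->q0 q3-x->q3 q3-y->q5 q4-x->q5 q4-y->q1 q5-x->q5 q5-y->q3

Handle the two conditions separately and then intersect. One (3 states) tracks the count of `x`s, saturating at 2; the other (2 states) tracks the count of `y`s modulo 2. Each combined state is a pair, one component from each; accept when both components accept.
A 6-state machine:
        x   y  
>  q0   q1  q2 
   q1   q3  q4 
   q2   q4  q0 
   q3   q3  q5 
 * q4   q5  q1 
 * q5   q5  q3 
(> = start, * = accepting)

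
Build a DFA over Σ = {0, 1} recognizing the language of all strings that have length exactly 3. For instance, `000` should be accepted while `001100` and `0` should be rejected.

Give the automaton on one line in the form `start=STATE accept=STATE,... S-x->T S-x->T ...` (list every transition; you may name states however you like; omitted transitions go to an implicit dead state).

Count input length up to 4: every symbol moves from q0 toward q4, which means 'more than 3' and absorbs. Accept from {q3}.
        0   1  
>  q0   q1  q1 
   q1   q2  q2 
   q2   q3  q3 
 * q3   q4  q4 
   q4   q4  q4 
(> = start, * = accepting)

start=q0 accept=q3 q0-0->q1 q0-1->q1 q1-0->q2 q1-1->q2 q2-0->q3 q2-1->q3 q3-0->q4 q3-1->q4 q4-0->q4 q4-1->q4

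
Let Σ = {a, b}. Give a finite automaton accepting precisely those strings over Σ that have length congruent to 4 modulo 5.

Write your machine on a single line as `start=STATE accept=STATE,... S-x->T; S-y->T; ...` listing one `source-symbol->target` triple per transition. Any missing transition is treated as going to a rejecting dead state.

Count input length modulo 5: every symbol advances one step around the cycle q0 → q1 → q2 → q3 → q4 → q0. Accept at q4.
A 5-state machine:
        a   b  
>  q0   q1  q1 
   q1   q2  q2 
   q2   q3  q3 
   q3   q4  q4 
 * q4   q0  q0 
(> = start, * = accepting)

start=q0; accept=q4; q0-a->q1; q0-b->q1; q1-a->q2; q1-b->q2; q2-a->q3; q2-b->q3; q3-a->q4; q3-b->q4; q4-a->q0; q4-b->q0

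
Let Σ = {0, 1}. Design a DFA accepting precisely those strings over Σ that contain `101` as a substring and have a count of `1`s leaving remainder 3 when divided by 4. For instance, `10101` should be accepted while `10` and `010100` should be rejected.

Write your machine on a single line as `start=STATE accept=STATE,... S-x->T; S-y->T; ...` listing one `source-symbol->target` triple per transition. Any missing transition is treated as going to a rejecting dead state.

start=q0; accept=q8; q0-0->q0; q0-1->q1; q1-0->q2; q1-1->q3; q2-0->q4; q2-1->q5; q3-0->q6; q3-1->q7; q4-0->q4; q4-1->q3; q5-0->q5; q5-1->q8; q6-0->q9; q6-1->q8; q7-0->q10; q7-1->q11; q8-0->q8; q8-1->q12; q9-0->q9; q9-1->q7; q10-0->q13; q10-1->q12; q11-0->q14; q11-1->q1; q12-0->q12; q12-1->q15; q13-0->q13; q13-1->q11; q14-0->q0; q14-1->q15; q15-0->q15; q15-1->q5

Build one automaton per condition and run them in lockstep. The first has 4 states tracking whether and how much of `101` has been seen; the second has 4 states tracking the count of `1`s modulo 4. A product state is a pair (one from each), accepting exactly when both do.
A 16-state machine:
          0    1  
>  q0     q0   q1 
   q1     q2   q3 
   q2     q4   q5 
   q3     q6   q7 
   q4     q4   q3 
   q5     q5   q8 
   q6     q9   q8 
   q7    q10  q11 
 * q8     q8  q12 
   q9     q9   q7 
   q10   q13  q12 
   q11   q14   q1 
   q12   q12  q15 
   q13   q13  q11 
   q14    q0  q15 
   q15   q15   q5 
(> = start, * = accepting)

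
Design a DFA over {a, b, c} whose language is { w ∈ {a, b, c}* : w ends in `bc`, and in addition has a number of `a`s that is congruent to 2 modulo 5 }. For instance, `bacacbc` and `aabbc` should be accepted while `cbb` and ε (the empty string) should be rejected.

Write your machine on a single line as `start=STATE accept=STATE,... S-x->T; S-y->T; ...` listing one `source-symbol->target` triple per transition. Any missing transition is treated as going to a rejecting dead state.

Run two small machines in parallel and take their product. One (3 states) tracks how much of the suffix `bc` has currently been matched; the other (5 states) tracks the count of `a`s modulo 5. Each combined state is a pair, one component from each; accept when both components accept.
15 states suffice.
          a    b    c  
>  q0     q1   q2   q0 
   q1     q3   q4   q1 
   q2     q1   q2   q5 
   q3     q6   q7   q3 
   q4     q3   q4   q8 
   q5     q1   q2   q0 
   q6     q9  q10   q6 
   q7     q6   q7  q11 
   q8     q3   q4   q1 
   q9     q0  q12   q9 
   q10    q9  q10  q13 
 * q11    q6   q7   q3 
   q12    q0  q12  q14 
   q13    q9  q10   q6 
   q14    q0  q12   q9 
(> = start, * = accepting)

start=q0; accept=q11; q0-a->q1; q0-b->q2; q0-c->q0; q1-a->q3; q1-b->q4; q1-c->q1; q2-a->q1; q2-b->q2; q2-c->q5; q3-a->q6; q3-b->q7; q3-c->q3; q4-a->q3; q4-b->q4; q4-c->q8; q5-a->q1; q5-b->q2; q5-c->q0; q6-a->q9; q6-b->q10; q6-c->q6; q7-a->q6; q7-b->q7; q7-c->q11; q8-a->q3; q8-b->q4; q8-c->q1; q9-a->q0; q9-b->q12; q9-c->q9; q10-a->q9; q10-b->q10; q10-c->q13; q11-a->q6; q11-b->q7; q11-c->q3; q12-a->q0; q12-b->q12; q12-c->q14; q13-a->q9; q13-b->q10; q13-c->q6; q14-a->q0; q14-b->q12; q14-c->q9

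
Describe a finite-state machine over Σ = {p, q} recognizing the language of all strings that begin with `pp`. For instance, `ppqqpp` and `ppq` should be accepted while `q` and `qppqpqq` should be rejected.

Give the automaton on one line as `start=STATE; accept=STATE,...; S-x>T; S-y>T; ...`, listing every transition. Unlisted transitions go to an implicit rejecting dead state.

Walk along `pp` while the input agrees: from A take `p` to B, and so on. Any deviation drops to the rejecting sink D. Once C is reached the prefix is confirmed and every continuation is accepted.
4 states suffice.
       p  q 
>  A   B  D 
   B   C  D 
 * C   C  C 
   D   D  D 
(> = start, * = accepting)

start=A; accept=C; A-p>B; A-q>D; B-p>C; B-q>D; C-p>C; C-q>C; D-p>D; D-q>D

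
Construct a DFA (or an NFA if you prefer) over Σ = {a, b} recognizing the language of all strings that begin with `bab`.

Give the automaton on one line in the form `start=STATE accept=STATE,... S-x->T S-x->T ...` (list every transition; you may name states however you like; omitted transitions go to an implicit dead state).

Walk along `bab` while the input agrees: from S0 take `b` to S1, and so on. Any deviation drops to the rejecting sink S4. Once S3 is reached the prefix is confirmed and every continuation is accepted.
        a   b  
>  S0   S4  S1 
   S1   S2  S4 
   S2   S4  S3 
 * S3   S3  S3 
   S4   S4  S4 
(> = start, * = accepting)

start=S0 accept=S3 S0-a->S4 S0-b->S1 S1-a->S2 S1-b->S4 S2-a->S4 S2-b->S3 S3-a->S3 S3-b->S3 S4-a->S4 S4-b->S4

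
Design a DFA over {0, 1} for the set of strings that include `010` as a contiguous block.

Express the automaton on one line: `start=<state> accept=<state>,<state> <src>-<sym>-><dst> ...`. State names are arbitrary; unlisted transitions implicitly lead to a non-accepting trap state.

States s0..s2 record the length of the longest prefix of `010` that matches the current input suffix. Reaching s3 means `010` has been seen, and we stay there forever. Accept from s3.
With 4 states:
        0   1  
>  s0   s1  s0 
   s1   s1  s2 
   s2   s3  s0 
 * s3   s3  s3 
(> = start, * = accepting)

start=s0 accept=s3 s0-0->s1 s0-1->s0 s1-0->s1 s1-1->s2 s2-0->s3 s2-1->s0 s3-0->s3 s3-1->s3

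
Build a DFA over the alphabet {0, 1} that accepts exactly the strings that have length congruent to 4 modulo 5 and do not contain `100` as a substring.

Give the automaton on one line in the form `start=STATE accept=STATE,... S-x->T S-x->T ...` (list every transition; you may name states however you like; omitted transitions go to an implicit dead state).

start=S0 accept=S10,S11,S12 S0-0->S1 S0-1->S2 S1-0->S3 S1-1->S4 S2-0->S5 S2-1->S4 S3-0->S6 S3-1->S7 S4-0->S8 S4-1->S7 S5-0->S9 S5-1->S7 S6-0->S10 S6-1->S11 S7-0->S12 S7-1->S11 S8-0->S9 S8-1->S11 S9-0->S9 S9-1->S9 S10-0->S0 S10-1->S13 S11-0->S14 S11-1->S13 S12-0->S9 S12-1->S13 S13-0->S15 S13-1->S2 S14-0->S9 S14-1->S2 S15-0->S9 S15-1->S4

Run two small machines in parallel and take their product. One (5 states) tracks the input length modulo 5; the other (4 states) tracks partial matches of the forbidden pattern `100`. Each combined state is a pair, one component from each; accept when both components accept. Equivalent product states are then merged.
          0    1  
>  S0     S1   S2 
   S1     S3   S4 
   S2     S5   S4 
   S3     S6   S7 
   S4     S8   S7 
   S5     S9   S7 
   S6    S10  S11 
   S7    S12  S11 
   S8     S9  S11 
   S9     S9   S9 
 * S10    S0  S13 
 * S11   S14  S13 
 * S12    S9  S13 
   S13   S15   S2 
   S14    S9   S2 
   S15    S9   S4 
(> = start, * = accepting)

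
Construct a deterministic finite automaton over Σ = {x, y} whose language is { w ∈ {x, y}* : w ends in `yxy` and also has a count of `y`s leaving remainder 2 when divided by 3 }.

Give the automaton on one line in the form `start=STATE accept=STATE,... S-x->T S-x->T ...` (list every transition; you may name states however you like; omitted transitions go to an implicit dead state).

start=q0 accept=q5 q0-x->q0 q0-y->q1 q1-x->q2 q1-y->q3 q2-x->q4 q2-y->q5 q3-x->q3 q3-y->q0 q4-x->q4 q4-y->q3 q5-x->q3 q5-y->q0

Run two small machines in parallel and take their product. One (4 states) tracks how much of the suffix `yxy` has currently been matched; the other (3 states) tracks the count of `y`s modulo 3. Each combined state is a pair, one component from each; accept when both components accept. Equivalent product states are then merged.
With 6 states:
        x   y  
>  q0   q0  q1 
   q1   q2  q3 
   q2   q4  q5 
   q3   q3  q0 
   q4   q4  q3 
 * q5   q3  q0 
(> = start, * = accepting)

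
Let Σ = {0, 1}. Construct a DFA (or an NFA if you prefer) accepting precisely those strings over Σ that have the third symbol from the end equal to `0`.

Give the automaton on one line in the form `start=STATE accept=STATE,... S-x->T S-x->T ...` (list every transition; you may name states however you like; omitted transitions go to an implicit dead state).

start=S0 accept=S7,S8,S9,S10 S0-0->S1 S0-1->S2 S1-0->S3 S1-1->S4 S2-0->S5 S2-1->S6 S3-0->S7 S3-1->S8 S4-0->S9 S4-1->S10 S5-0->S11 S5-1->S12 S6-0->S13 S6-1->S14 S7-0->S7 S7-1->S8 S8-0->S9 S8-1->S10 S9-0->S11 S9-1->S12 S10-0->S13 S10-1->S14 S11-0->S7 S11-1->S8 S12-0->S9 S12-1->S10 S13-0->S11 S13-1->S12 S14-0->S13 S14-1->S14

A DFA must remember the last 3 symbols (since which symbol is third-to-last isn't known until the input ends). Use one state per possible window of the last ≤3 symbols; accept from those whose window starts with `0`.
A 15-state machine:
          0    1  
>  S0     S1   S2 
   S1     S3   S4 
   S2     S5   S6 
   S3     S7   S8 
   S4     S9  S10 
   S5    S11  S12 
   S6    S13  S14 
 * S7     S7   S8 
 * S8     S9  S10 
 * S9    S11  S12 
 * S10   S13  S14 
   S11    S7   S8 
   S12    S9  S10 
   S13   S11  S12 
   S14   S13  S14 
(> = start, * = accepting)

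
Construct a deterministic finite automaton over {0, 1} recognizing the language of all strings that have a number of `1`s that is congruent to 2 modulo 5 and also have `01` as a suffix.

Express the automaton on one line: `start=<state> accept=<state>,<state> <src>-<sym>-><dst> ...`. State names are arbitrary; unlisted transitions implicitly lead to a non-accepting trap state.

Handle the two conditions separately and then intersect. The first has 5 states tracking the count of `1`s modulo 5; the second has 3 states tracking how much of the suffix `01` has currently been matched. A product state is a pair (one from each), accepting exactly when both do. Equivalent product states are then merged.
With 7 states:
        0   1  
>  S0   S0  S1 
   S1   S2  S3 
   S2   S2  S4 
   S3   S3  S5 
 * S4   S3  S5 
   S5   S5  S6 
   S6   S6  S0 
(> = start, * = accepting)

start=S0 accept=S4 S0-0->S0 S0-1->S1 S1-0->S2 S1-1->S3 S2-0->S2 S2-1->S4 S3-0->S3 S3-1->S5 S4-0->S3 S4-1->S5 S5-0->S5 S5-1->S6 S6-0->S6 S6-1->S0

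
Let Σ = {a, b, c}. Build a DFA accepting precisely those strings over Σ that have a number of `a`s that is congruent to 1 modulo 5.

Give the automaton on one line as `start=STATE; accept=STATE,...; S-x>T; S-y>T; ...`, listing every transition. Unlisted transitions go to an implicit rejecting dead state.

start=s0; accept=s1; s0-a>s1; s0-b>s0; s0-c>s0; s1-a>s2; s1-b>s1; s1-c>s1; s2-a>s3; s2-b>s2; s2-c>s2; s3-a>s4; s3-b>s3; s3-c>s3; s4-a>s0; s4-b>s4; s4-c>s4

The only thing that matters is how many `a`s have appeared, reduced mod 5. Use one state per residue: s0 for 0, …, s4 for 4. Reading `a` moves to the next residue; anything else stays put. s1 is accepting.
A 5-state machine:
        a   b   c  
>  s0   s1  s0  s0 
 * s1   s2  s1  s1 
   s2   s3  s2  s2 
   s3   s4  s3  s3 
   s4   s0  s4  s4 
(> = start, * = accepting)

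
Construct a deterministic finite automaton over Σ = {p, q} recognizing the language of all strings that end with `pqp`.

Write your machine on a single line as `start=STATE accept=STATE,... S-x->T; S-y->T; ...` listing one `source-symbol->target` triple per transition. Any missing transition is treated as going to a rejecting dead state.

Let each state record the length of the longest suffix of the input read so far that is also a prefix of `pqp`. S1 means the last symbol is `p`; S2 means the last 2 symbols are `pq`; S3 means the last 3 symbols are `pqp`. Accept only at S3, where the string currently ends in `pqp`.
4 states suffice.
        p   q  
>  S0   S1  S0 
   S1   S1  S2 
   S2   S3  S0 
 * S3   S1  S2 
(> = start, * = accepting)

start=S0; accept=S3; S0-p->S1; S0-q->S0; S1-p->S1; S1-q->S2; S2-p->S3; S2-q->S0; S3-p->S1; S3-q->S2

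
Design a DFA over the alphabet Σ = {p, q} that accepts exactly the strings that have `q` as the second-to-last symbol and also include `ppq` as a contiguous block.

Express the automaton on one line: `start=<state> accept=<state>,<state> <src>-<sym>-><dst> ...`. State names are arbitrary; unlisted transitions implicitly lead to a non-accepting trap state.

Handle the two conditions separately and then intersect. One (7 states) tracks the last 2 symbols read; the other (4 states) tracks whether and how much of `ppq` has been seen. Each combined state is a pair, one component from each; accept when both components accept. After merging equivalent states the machine shrinks.
With 6 states:
        p   q  
>  s0   s1  s0 
   s1   s2  s0 
   s2   s2  s3 
   s3   s4  s5 
 * s4   s2  s3 
 * s5   s4  s5 
(> = start, * = accepting)

start=s0 accept=s4,s5 s0-p->s1 s0-q->s0 s1-p->s2 s1-q->s0 s2-p->s2 s2-q->s3 s3-p->s4 s3-q->s5 s4-p->s2 s4-q->s3 s5-p->s4 s5-q->s5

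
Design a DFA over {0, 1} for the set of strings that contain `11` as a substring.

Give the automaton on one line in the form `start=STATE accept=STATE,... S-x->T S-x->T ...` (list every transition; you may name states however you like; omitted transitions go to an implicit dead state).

Track how much of `11` has been matched so far: state q0 is no progress, q2 is the absorbing accept state reached once `11` has occurred. Intermediate states record partial matches; on a mismatch, fall back to the longest reusable overlap.
        0   1  
>  q0   q0  q1 
   q1   q0  q2 
 * q2   q2  q2 
(> = start, * = accepting)

start=q0 accept=q2 q0-0->q0 q0-1->q1 q1-0->q0 q1-1->q2 q2-0->q2 q2-1->q2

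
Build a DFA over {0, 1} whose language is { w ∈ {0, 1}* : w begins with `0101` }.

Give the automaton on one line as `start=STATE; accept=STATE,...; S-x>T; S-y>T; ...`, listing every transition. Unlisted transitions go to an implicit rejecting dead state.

start=A; accept=E; A-0>B; A-1>F; B-0>F; B-1>C; C-0>D; C-1>F; D-0>F; D-1>E; E-0>E; E-1>E; F-0>F; F-1>F

Check the first 4 symbols one by one: A through D record how many have matched `0101` so far; any wrong symbol goes to the dead state F. After all 4 match we enter the accepting sink E.
A 6-state machine:
       0  1 
>  A   B  F 
   B   F  C 
   C   D  F 
   D   F  E 
 * E   E  E 
   F   F  F 
(> = start, * = accepting)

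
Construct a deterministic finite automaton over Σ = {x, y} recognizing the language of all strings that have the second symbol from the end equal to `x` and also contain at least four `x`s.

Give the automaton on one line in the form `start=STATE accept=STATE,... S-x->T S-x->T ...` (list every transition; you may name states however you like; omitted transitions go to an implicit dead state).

Run two small machines in parallel and take their product. One (7 states) tracks the last 2 symbols read; the other (6 states) tracks the count of `x`s, saturating at 5. Each combined state is a pair, one component from each; accept when both components accept. Equivalent product states are then merged.
8 states suffice.
        x   y  
>  q0   q1  q0 
   q1   q2  q1 
   q2   q3  q2 
   q3   q4  q5 
 * q4   q4  q6 
   q5   q7  q5 
 * q6   q7  q5 
   q7   q4  q6 
(> = start, * = accepting)

start=q0 accept=q4,q6 q0-x->q1 q0-y->q0 q1-x->q2 q1-y->q1 q2-x->q3 q2-y->q2 q3-x->q4 q3-y->q5 q4-x->q4 q4-y->q6 q5-x->q7 q5-y->q5 q6-x->q7 q6-y->q5 q7-x->q4 q7-y->q6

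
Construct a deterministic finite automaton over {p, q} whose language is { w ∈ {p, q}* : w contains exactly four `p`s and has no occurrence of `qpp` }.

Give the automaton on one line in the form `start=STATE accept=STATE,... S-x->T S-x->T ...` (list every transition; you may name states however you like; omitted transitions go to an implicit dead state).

start=s0 accept=s10,s15,s16 s0-p->s1 s0-q->s2 s1-p->s3 s1-q->s4 s2-p->s5 s2-q->s2 s3-p->s6 s3-q->s7 s4-p->s8 s4-q->s4 s5-p->s9 s5-q->s4 s6-p->s10 s6-q->s11 s7-p->s12 s7-q->s7 s8-p->s13 s8-q->s7 s9-p->s13 s9-q->s9 s10-p->s14 s10-q->s15 s11-p->s16 s11-q->s11 s12-p->s17 s12-q->s11 s13-p->s17 s13-q->s13 s14-p->s14 s14-q->s18 s15-p->s19 s15-q->s15 s16-p->s20 s16-q->s15 s17-p->s20 s17-q->s17 s18-p->s19 s18-q->s18 s19-p->s20 s19-q->s18 s20-p->s20 s20-q->s20

Run two small machines in parallel and take their product. The first has 6 states tracking the count of `p`s, saturating at 5; the second has 4 states tracking partial matches of the forbidden pattern `qpp`. A product state is a pair (one from each), accepting exactly when both do.
With 21 states:
          p    q  
>  s0     s1   s2 
   s1     s3   s4 
   s2     s5   s2 
   s3     s6   s7 
   s4     s8   s4 
   s5     s9   s4 
   s6    s10  s11 
   s7    s12   s7 
   s8    s13   s7 
   s9    s13   s9 
 * s10   s14  s15 
   s11   s16  s11 
   s12   s17  s11 
   s13   s17  s13 
   s14   s14  s18 
 * s15   s19  s15 
 * s16   s20  s15 
   s17   s20  s17 
   s18   s19  s18 
   s19   s20  s18 
   s20   s20  s20 
(> = start, * = accepting)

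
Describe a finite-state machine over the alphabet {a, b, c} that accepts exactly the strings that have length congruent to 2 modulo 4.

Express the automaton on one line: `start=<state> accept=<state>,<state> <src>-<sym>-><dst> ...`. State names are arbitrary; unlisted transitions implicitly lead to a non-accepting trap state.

start=q0 accept=q2 q0-a->q1 q0-b->q1 q0-c->q1 q1-a->q2 q1-b->q2 q1-c->q2 q2-a->q3 q2-b->q3 q2-c->q3 q3-a->q0 q3-b->q0 q3-c->q0

Count input length modulo 4: every symbol advances one step around the cycle q0 → q1 → q2 → q3 → q0. Accept at q2.
4 states suffice.
        a   b   c  
>  q0   q1  q1  q1 
   q1   q2  q2  q2 
 * q2   q3  q3  q3 
   q3   q0  q0  q0 
(> = start, * = accepting)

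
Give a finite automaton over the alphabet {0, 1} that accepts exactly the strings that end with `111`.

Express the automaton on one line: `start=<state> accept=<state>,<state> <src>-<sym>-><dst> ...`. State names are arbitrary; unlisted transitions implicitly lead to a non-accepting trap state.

Remember how much of `111` the current input suffix matches. State q0 means no match yet; q1 means the last symbol is `1`; q2 means the last 2 symbols are `11`; q3 means the last 3 symbols are `111`. Only q3 accepts. On a mismatch, fall back to the longest proper suffix that is still a prefix of `111`.
4 states suffice.
        0   1  
>  q0   q0  q1 
   q1   q0  q2 
   q2   q0  q3 
 * q3   q0  q3 
(> = start, * = accepting)

start=q0 accept=q3 q0-0->q0 q0-1->q1 q1-0->q0 q1-1->q2 q2-0->q0 q2-1->q3 q3-0->q0 q3-1->q3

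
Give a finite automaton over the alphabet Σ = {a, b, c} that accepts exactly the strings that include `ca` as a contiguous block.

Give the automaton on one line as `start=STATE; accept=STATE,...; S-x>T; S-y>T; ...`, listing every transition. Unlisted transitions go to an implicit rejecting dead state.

Track how much of `ca` has been matched so far: state q0 is no progress, q2 is the absorbing accept state reached once `ca` has occurred. Intermediate states record partial matches; on a mismatch, fall back to the longest reusable overlap.
With 3 states:
        a   b   c  
>  q0   q0  q0  q1 
   q1   q2  q0  q1 
 * q2   q2  q2  q2 
(> = start, * = accepting)

start=q0; accept=q2; q0-a>q0; q0-b>q0; q0-c>q1; q1-a>q2; q1-b>q0; q1-c>q1; q2-a>q2; q2-b>q2; q2-c>q2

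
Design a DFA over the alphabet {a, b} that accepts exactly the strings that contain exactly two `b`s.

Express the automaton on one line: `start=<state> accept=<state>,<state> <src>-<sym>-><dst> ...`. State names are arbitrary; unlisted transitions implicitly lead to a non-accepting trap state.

Only the number of `b`s matters, and only up to 3. Make a chain S0 → S1 → S2 → S3 advanced by each `b` (with S3 absorbing); every other symbol self-loops. The accepting set is {S2}.
4 states suffice.
        a   b  
>  S0   S0  S1 
   S1   S1  S2 
 * S2   S2  S3 
   S3   S3  S3 
(> = start, * = accepting)

start=S0 accept=S2 S0-a->S0 S0-b->S1 S1-a->S1 S1-b->S2 S2-a->S2 S2-b->S3 S3-a->S3 S3-b->S3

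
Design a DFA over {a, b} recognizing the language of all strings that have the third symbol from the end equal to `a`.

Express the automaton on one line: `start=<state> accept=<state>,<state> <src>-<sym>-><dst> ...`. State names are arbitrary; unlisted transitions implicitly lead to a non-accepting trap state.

start=S0 accept=S7,S8,S9,S10 S0-a->S1 S0-b->S2 S1-a->S3 S1-b->S4 S2-a->S5 S2-b->S6 S3-a->S7 S3-b->S8 S4-a->S9 S4-b->S10 S5-a->S11 S5-b->S12 S6-a->S13 S6-b->S14 S7-a->S7 S7-b->S8 S8-a->S9 S8-b->S10 S9-a->S11 S9-b->S12 S10-a->S13 S10-b->S14 S11-a->S7 S11-b->S8 S12-a->S9 S12-b->S10 S13-a->S11 S13-b->S12 S14-a->S13 S14-b->S14

Because acceptance depends on a position counted from the end, the machine has to buffer the most recent 3 symbols. Make each state the string of the last up-to-3 symbols read; on input `x` shift the window left and append `x`. Accept when the buffered window has length 3 and begins with `a`.
15 states suffice.
          a    b  
>  S0     S1   S2 
   S1     S3   S4 
   S2     S5   S6 
   S3     S7   S8 
   S4     S9  S10 
   S5    S11  S12 
   S6    S13  S14 
 * S7     S7   S8 
 * S8     S9  S10 
 * S9    S11  S12 
 * S10   S13  S14 
   S11    S7   S8 
   S12    S9  S10 
   S13   S11  S12 
   S14   S13  S14 
(> = start, * = accepting)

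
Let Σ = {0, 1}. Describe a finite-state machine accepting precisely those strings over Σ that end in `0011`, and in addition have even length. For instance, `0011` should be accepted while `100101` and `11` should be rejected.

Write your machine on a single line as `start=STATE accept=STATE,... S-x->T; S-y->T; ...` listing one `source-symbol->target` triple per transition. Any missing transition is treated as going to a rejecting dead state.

Handle the two conditions separately and then intersect. The first has 5 states tracking how much of the suffix `0011` has currently been matched; the second has 2 states tracking the input length modulo 2. A product state is a pair (one from each), accepting exactly when both do.
10 states suffice.
        0   1  
>  S0   S1  S2 
   S1   S3  S0 
   S2   S4  S0 
   S3   S5  S6 
   S4   S5  S2 
   S5   S3  S7 
   S6   S4  S8 
   S7   S1  S9 
 * S8   S1  S2 
   S9   S4  S0 
(> = start, * = accepting)

start=S0; accept=S8; S0-0->S1; S0-1->S2; S1-0->S3; S1-1->S0; S2-0->S4; S2-1->S0; S3-0->S5; S3-1->S6; S4-0->S5; S4-1->S2; S5-0->S3; S5-1->S7; S6-0->S4; S6-1->S8; S7-0->S1; S7-1->S9; S8-0->S1; S8-1->S2; S9-0->S4; S9-1->S0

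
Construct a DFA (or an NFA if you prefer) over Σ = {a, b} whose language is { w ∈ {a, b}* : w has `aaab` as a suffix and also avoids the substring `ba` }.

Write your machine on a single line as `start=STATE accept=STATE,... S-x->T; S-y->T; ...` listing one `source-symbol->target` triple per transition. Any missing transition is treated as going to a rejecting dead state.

start=S0; accept=S8; S0-a->S1; S0-b->S2; S1-a->S3; S1-b->S2; S2-a->S4; S2-b->S2; S3-a->S5; S3-b->S2; S4-a->S6; S4-b->S7; S5-a->S5; S5-b->S8; S6-a->S9; S6-b->S7; S7-a->S4; S7-b->S7; S8-a->S4; S8-b->S2; S9-a->S9; S9-b->S10; S10-a->S4; S10-b->S7

Handle the two conditions separately and then intersect. The first has 5 states tracking how much of the suffix `aaab` has currently been matched; the second has 3 states tracking partial matches of the forbidden pattern `ba`. A product state is a pair (one from each), accepting exactly when both do.
An 11-state machine:
          a    b  
>  S0     S1   S2 
   S1     S3   S2 
   S2     S4   S2 
   S3     S5   S2 
   S4     S6   S7 
   S5     S5   S8 
   S6     S9   S7 
   S7     S4   S7 
 * S8     S4   S2 
   S9     S9  S10 
   S10    S4   S7 
(> = start, * = accepting)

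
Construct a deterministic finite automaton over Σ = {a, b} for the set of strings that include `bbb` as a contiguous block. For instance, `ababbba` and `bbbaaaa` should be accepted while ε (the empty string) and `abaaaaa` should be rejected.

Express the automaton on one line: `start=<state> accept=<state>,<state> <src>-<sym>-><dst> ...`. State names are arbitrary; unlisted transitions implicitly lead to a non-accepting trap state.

start=q0 accept=q3 q0-a->q0 q0-b->q1 q1-a->q0 q1-b->q2 q2-a->q0 q2-b->q3 q3-a->q3 q3-b->q3

States q0..q2 record the length of the longest prefix of `bbb` that matches the current input suffix. Reaching q3 means `bbb` has been seen, and we stay there forever. Accept from q3.
4 states suffice.
        a   b  
>  q0   q0  q1 
   q1   q0  q2 
   q2   q0  q3 
 * q3   q3  q3 
(> = start, * = accepting)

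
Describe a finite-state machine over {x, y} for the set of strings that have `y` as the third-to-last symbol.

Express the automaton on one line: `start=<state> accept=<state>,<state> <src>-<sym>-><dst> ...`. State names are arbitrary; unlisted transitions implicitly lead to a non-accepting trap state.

Because acceptance depends on a position counted from the end, the machine has to buffer the most recent 3 symbols. Make each state the string of the last up-to-3 symbols read; on input `x` shift the window left and append `x`. Accept when the buffered window has length 3 and begins with `y`.
15 states suffice.
          x    y  
>  S0     S1   S2 
   S1     S3   S4 
   S2     S5   S6 
   S3     S7   S8 
   S4     S9  S10 
   S5    S11  S12 
   S6    S13  S14 
   S7     S7   S8 
   S8     S9  S10 
   S9    S11  S12 
   S10   S13  S14 
 * S11    S7   S8 
 * S12    S9  S10 
 * S13   S11  S12 
 * S14   S13  S14 
(> = start, * = accepting)

start=S0 accept=S11,S12,S13,S14 S0-x->S1 S0-y->S2 S1-x->S3 S1-y->S4 S2-x->S5 S2-y->S6 S3-x->S7 S3-y->S8 S4-x->S9 S4-y->S10 S5-x->S11 S5-y->S12 S6-x->S13 S6-y->S14 S7-x->S7 S7-y->S8 S8-x->S9 S8-y->S10 S9-x->S11 S9-y->S12 S10-x->S13 S10-y->S14 S11-x->S7 S11-y->S8 S12-x->S9 S12-y->S10 S13-x->S11 S13-y->S12 S14-x->S13 S14-y->S14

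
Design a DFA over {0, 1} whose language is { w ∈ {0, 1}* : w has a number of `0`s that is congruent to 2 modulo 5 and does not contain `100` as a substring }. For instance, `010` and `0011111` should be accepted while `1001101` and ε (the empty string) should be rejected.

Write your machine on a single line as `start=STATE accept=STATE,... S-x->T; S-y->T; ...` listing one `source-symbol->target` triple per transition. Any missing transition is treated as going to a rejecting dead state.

Run two small machines in parallel and take their product. One (5 states) tracks the count of `0`s modulo 5; the other (4 states) tracks partial matches of the forbidden pattern `100`. Each combined state is a pair, one component from each; accept when both components accept. Equivalent product states are then merged.
A 16-state machine:
          0    1  
>  q0     q1   q2 
   q1     q3   q4 
   q2     q5   q2 
 * q3     q6   q7 
   q4     q8   q4 
   q5     q9   q4 
   q6    q10  q11 
 * q7    q12   q7 
 * q8     q9   q7 
   q9     q9   q9 
   q10    q0  q13 
   q11   q14  q11 
   q12    q9  q11 
   q13   q15  q13 
   q14    q9  q13 
   q15    q9   q2 
(> = start, * = accepting)

start=q0; accept=q3,q7,q8; q0-0->q1; q0-1->q2; q1-0->q3; q1-1->q4; q2-0->q5; q2-1->q2; q3-0->q6; q3-1->q7; q4-0->q8; q4-1->q4; q5-0->q9; q5-1->q4; q6-0->q10; q6-1->q11; q7-0->q12; q7-1->q7; q8-0->q9; q8-1->q7; q9-0->q9; q9-1->q9; q10-0->q0; q10-1->q13; q11-0->q14; q11-1->q11; q12-0->q9; q12-1->q11; q13-0->q15; q13-1->q13; q14-0->q9; q14-1->q13; q15-0->q9; q15-1->q2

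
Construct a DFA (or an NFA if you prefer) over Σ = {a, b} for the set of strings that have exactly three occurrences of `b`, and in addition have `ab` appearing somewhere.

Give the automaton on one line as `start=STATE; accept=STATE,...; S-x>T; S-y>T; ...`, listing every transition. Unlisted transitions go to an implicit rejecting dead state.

Build one automaton per condition and run them in lockstep. One (5 states) tracks the count of `b`s, saturating at 4; the other (3 states) tracks whether and how much of `ab` has been seen. Each combined state is a pair, one component from each; accept when both components accept. Minimizing collapses redundant product states.
An 8-state machine:
        a   b  
>  q0   q1  q2 
   q1   q1  q3 
   q2   q3  q4 
   q3   q3  q5 
   q4   q5  q6 
   q5   q5  q7 
   q6   q6  q6 
 * q7   q7  q6 
(> = start, * = accepting)

start=q0; accept=q7; q0-a>q1; q0-b>q2; q1-a>q1; q1-b>q3; q2-a>q3; q2-b>q4; q3-a>q3; q3-b>q5; q4-a>q5; q4-b>q6; q5-a>q5; q5-b>q7; q6-a>q6; q6-b>q6; q7-a>q7; q7-b>q6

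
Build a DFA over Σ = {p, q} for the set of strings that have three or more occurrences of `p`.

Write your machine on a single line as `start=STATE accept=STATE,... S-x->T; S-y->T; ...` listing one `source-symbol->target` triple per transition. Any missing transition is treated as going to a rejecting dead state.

Count `p`s, saturating at 4: states S0 through S3 mean 0 through 3 `p`s seen; S4 means more than 3. Each `p` increments (capped at S4); other symbols loop. Accept from {S3, S4}.
        p   q  
>  S0   S1  S0 
   S1   S2  S1 
   S2   S3  S2 
 * S3   S4  S3 
 * S4   S4  S4 
(> = start, * = accepting)

start=S0; accept=S3,S4; S0-p->S1; S0-q->S0; S1-p->S2; S1-q->S1; S2-p->S3; S2-q->S2; S3-p->S4; S3-q->S3; S4-p->S4; S4-q->S4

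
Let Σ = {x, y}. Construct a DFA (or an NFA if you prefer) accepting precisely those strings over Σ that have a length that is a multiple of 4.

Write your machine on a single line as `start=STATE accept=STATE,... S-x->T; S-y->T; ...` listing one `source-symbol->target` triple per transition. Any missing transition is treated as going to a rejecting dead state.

start=S0; accept=S0; S0-x->S1; S0-y->S1; S1-x->S2; S1-y->S2; S2-x->S3; S2-y->S3; S3-x->S0; S3-y->S0

Count input length modulo 4: every symbol advances one step around the cycle S0 → S1 → S2 → S3 → S0. Accept at S0.
A 4-state machine:
        x   y  
>* S0   S1  S1 
   S1   S2  S2 
   S2   S3  S3 
   S3   S0  S0 
(> = start, * = accepting)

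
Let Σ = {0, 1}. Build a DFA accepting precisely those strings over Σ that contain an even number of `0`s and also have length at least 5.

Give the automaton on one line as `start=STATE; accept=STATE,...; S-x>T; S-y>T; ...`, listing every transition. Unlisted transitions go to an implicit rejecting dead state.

start=S0; accept=S9; S0-0>S1; S0-1>S2; S1-0>S3; S1-1>S4; S2-0>S4; S2-1>S3; S3-0>S5; S3-1>S6; S4-0>S6; S4-1>S5; S5-0>S7; S5-1>S8; S6-0>S8; S6-1>S7; S7-0>S8; S7-1>S9; S8-0>S9; S8-1>S8; S9-0>S8; S9-1>S9

Run two small machines in parallel and take their product. The first has 2 states tracking the count of `0`s modulo 2; the second has 7 states tracking the input length, saturating at 6. A product state is a pair (one from each), accepting exactly when both do. After merging equivalent states the machine shrinks.
10 states suffice.
        0   1  
>  S0   S1  S2 
   S1   S3  S4 
   S2   S4  S3 
   S3   S5  S6 
   S4   S6  S5 
   S5   S7  S8 
   S6   S8  S7 
   S7   S8  S9 
   S8   S9  S8 
 * S9   S8  S9 
(> = start, * = accepting)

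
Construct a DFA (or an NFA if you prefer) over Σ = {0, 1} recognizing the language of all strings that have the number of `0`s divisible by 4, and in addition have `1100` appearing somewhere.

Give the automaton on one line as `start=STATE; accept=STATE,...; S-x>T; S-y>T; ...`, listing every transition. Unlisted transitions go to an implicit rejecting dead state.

start=A; accept=S; A-0>B; A-1>C; B-0>D; B-1>E; C-0>B; C-1>F; D-0>G; D-1>H; E-0>D; E-1>I; F-0>J; F-1>F; G-0>A; G-1>K; H-0>G; H-1>L; I-0>M; I-1>I; J-0>N; J-1>E; K-0>A; K-1>O; L-0>P; L-1>L; M-0>Q; M-1>H; N-0>Q; N-1>N; O-0>R; O-1>O; P-0>S; P-1>K; Q-0>S; Q-1>Q; R-0>T; R-1>C; S-0>T; S-1>S; T-0>N; T-1>T

Handle the two conditions separately and then intersect. One (4 states) tracks the count of `0`s modulo 4; the other (5 states) tracks whether and how much of `1100` has been seen. Each combined state is a pair, one component from each; accept when both components accept.
20 states suffice.
       0  1 
>  A   B  C 
   B   D  E 
   C   B  F 
   D   G  H 
   E   D  I 
   F   J  F 
   G   A  K 
   H   G  L 
   I   M  I 
   J   N  E 
   K   A  O 
   L   P  L 
   M   Q  H 
   N   Q  N 
   O   R  O 
   P   S  K 
   Q   S  Q 
   R   T  C 
 * S   T  S 
   T   N  T 
(> = start, * = accepting)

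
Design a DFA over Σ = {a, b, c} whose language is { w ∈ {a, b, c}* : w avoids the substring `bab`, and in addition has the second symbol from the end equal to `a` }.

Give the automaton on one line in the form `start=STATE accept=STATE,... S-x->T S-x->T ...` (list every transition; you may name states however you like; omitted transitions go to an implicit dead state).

start=q0 accept=q4,q5,q6 q0-a->q1 q0-b->q2 q0-c->q3 q1-a->q4 q1-b->q5 q1-c->q6 q2-a->q7 q2-b->q8 q2-c->q9 q3-a->q10 q3-b->q11 q3-c->q12 q4-a->q4 q4-b->q5 q4-c->q6 q5-a->q7 q5-b->q8 q5-c->q9 q6-a->q10 q6-b->q11 q6-c->q12 q7-a->q4 q7-b->q13 q7-c->q6 q8-a->q7 q8-b->q8 q8-c->q9 q9-a->q10 q9-b->q11 q9-c->q12 q10-a->q4 q10-b->q5 q10-c->q6 q11-a->q7 q11-b->q8 q11-c->q9 q12-a->q10 q12-b->q11 q12-c->q12 q13-a->q14 q13-b->q15 q13-c->q16 q14-a->q17 q14-b->q13 q14-c->q18 q15-a->q14 q15-b->q15 q15-c->q16 q16-a->q19 q16-b->q20 q16-c->q21 q17-a->q17 q17-b->q13 q17-c->q18 q18-a->q19 q18-b->q20 q18-c->q21 q19-a->q17 q19-b->q13 q19-c->q18 q20-a->q14 q20-b->q15 q20-c->q16 q21-a->q19 q21-b->q20 q21-c->q21

Build one automaton per condition and run them in lockstep. The first has 4 states tracking partial matches of the forbidden pattern `bab`; the second has 13 states tracking the last 2 symbols read. A product state is a pair (one from each), accepting exactly when both do.
          a    b    c  
>  q0     q1   q2   q3 
   q1     q4   q5   q6 
   q2     q7   q8   q9 
   q3    q10  q11  q12 
 * q4     q4   q5   q6 
 * q5     q7   q8   q9 
 * q6    q10  q11  q12 
   q7     q4  q13   q6 
   q8     q7   q8   q9 
   q9    q10  q11  q12 
   q10    q4   q5   q6 
   q11    q7   q8   q9 
   q12   q10  q11  q12 
   q13   q14  q15  q16 
   q14   q17  q13  q18 
   q15   q14  q15  q16 
   q16   q19  q20  q21 
   q17   q17  q13  q18 
   q18   q19  q20  q21 
   q19   q17  q13  q18 
   q20   q14  q15  q16 
   q21   q19  q20  q21 
(> = start, * = accepting)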